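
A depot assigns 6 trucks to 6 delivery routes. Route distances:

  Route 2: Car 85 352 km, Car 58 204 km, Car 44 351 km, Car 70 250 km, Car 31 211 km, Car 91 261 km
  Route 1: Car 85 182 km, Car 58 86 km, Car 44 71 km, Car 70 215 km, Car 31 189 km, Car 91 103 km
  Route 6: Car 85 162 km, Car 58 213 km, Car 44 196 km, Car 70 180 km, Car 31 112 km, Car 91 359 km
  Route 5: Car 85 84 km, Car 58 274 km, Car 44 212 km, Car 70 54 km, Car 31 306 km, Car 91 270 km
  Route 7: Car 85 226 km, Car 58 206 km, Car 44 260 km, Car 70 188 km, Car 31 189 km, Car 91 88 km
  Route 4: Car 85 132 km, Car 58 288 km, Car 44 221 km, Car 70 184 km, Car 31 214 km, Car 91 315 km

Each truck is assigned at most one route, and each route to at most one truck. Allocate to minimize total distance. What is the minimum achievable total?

Min total: 661 km

Optimal: Car 85→Route 4 (132 km), Car 58→Route 2 (204 km), Car 44→Route 1 (71 km), Car 70→Route 5 (54 km), Car 31→Route 6 (112 km), Car 91→Route 7 (88 km) — total 132+204+71+54+112+88 = 661 km.
Row-greedy (each truck in turn takes its cheapest remaining route) gives 1000 km, worse by 339.
Next-best assignment: Car 85→Route 5, Car 58→Route 2, Car 44→Route 1, Car 70→Route 4, Car 31→Route 6, Car 91→Route 7 = 743 km.
Swapping Car 91↔Car 70 (Car 91→Route 5 270 km, Car 70→Route 7 188 km) adds 316.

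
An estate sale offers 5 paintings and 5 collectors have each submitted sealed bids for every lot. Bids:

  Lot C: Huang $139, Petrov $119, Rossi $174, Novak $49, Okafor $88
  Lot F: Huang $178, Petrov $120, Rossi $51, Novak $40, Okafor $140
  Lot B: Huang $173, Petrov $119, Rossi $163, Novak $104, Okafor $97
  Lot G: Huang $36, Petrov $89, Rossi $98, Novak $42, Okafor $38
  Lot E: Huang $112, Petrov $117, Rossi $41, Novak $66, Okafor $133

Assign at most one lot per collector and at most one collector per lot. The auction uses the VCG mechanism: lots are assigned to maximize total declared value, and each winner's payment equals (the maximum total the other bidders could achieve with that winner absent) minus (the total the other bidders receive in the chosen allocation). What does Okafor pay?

Okafor pays $28.

Efficient allocation: Huang→Lot F ($178), Petrov→Lot G ($89), Rossi→Lot C ($174), Novak→Lot B ($104), Okafor→Lot E ($133); total welfare W = $678.
Okafor receives Lot E at value $133, so the others get W − 133 = $545.
Without Okafor: best allocation of the remaining 4 bidders over all 5 lots is Huang→Lot F ($178), Petrov→Lot E ($117), Rossi→Lot C ($174), Novak→Lot B ($104), total $573.
VCG payment = (others' best without Okafor) − (others' welfare with Okafor) = 573 − 545 = $28.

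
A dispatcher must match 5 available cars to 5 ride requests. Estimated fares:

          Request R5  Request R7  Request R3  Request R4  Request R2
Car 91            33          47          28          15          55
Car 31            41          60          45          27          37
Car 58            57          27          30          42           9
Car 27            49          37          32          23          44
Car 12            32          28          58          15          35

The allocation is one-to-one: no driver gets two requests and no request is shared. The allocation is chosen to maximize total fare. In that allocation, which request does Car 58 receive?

Car 58 receives Request R4.

Optimal: Car 91→Request R2 ($55), Car 31→Request R7 ($60), Car 58→Request R4 ($42), Car 27→Request R5 ($49), Car 12→Request R3 ($58) — total 55+60+42+49+58 = $264.
Column-greedy (each request in turn goes to its best remaining driver) gives $253, worse by 11.
Every other assignment is strictly worse.
Car 58's own top request is Request R5 ($57), but forcing Car 58→Request R5 and reassigning the rest optimally gives only $253 — worse by 11.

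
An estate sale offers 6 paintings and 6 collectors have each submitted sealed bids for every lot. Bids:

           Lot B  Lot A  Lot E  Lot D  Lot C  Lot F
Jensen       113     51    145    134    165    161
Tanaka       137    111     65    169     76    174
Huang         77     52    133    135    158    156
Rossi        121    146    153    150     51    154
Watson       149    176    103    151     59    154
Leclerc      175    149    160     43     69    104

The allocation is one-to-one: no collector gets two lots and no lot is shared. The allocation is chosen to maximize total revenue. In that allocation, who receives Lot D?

Tanaka receives Lot D.

Optimal: Jensen→Lot C ($165), Tanaka→Lot D ($169), Huang→Lot F ($156), Rossi→Lot E ($153), Watson→Lot A ($176), Leclerc→Lot B ($175) — total 165+169+156+153+176+175 = $994.
Row-greedy (each collector in turn takes its best remaining lot) gives $978, worse by 16.
Next-best assignment: Jensen→Lot F, Tanaka→Lot D, Huang→Lot C, Rossi→Lot E, Watson→Lot A, Leclerc→Lot B = $992.
Swapping Huang↔Jensen (Huang→Lot C $158, Jensen→Lot F $161) loses 2.
Checked against all permutations: $994 is optimal.
Tanaka's own top lot is Lot F ($174), but forcing Tanaka→Lot F and reassigning the rest optimally gives only $978 — worse by 16.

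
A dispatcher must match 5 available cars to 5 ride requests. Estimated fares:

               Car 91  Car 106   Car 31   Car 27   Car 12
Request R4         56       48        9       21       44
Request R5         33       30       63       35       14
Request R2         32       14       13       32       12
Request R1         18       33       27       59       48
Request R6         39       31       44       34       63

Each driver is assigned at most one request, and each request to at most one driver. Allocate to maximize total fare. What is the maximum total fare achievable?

This is the linear assignment problem.
Optimal: Car 91→Request R2 ($32), Car 106→Request R4 ($48), Car 31→Request R5 ($63), Car 27→Request R1 ($59), Car 12→Request R6 ($63) — total 32+48+63+59+63 = $265.
Row-greedy (each driver in turn takes its best remaining request) gives $198, worse by 67.
Swapping Car 31↔Car 27 (Car 31→Request R1 $27, Car 27→Request R5 $35) loses 60.

Max total: $265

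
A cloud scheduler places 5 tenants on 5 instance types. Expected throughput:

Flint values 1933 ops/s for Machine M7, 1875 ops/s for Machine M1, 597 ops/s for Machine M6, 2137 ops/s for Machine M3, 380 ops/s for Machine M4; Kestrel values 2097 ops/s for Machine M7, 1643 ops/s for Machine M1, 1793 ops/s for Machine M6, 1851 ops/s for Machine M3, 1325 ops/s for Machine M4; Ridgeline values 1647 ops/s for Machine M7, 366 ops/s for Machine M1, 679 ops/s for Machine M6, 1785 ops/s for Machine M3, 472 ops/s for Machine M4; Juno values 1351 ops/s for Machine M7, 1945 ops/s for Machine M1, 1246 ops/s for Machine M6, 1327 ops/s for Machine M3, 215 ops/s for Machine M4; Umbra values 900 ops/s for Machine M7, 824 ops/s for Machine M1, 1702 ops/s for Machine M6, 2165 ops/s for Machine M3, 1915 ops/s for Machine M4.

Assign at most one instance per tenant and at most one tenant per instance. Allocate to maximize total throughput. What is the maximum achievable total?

Treat this as an assignment problem: match each tenant to one instance.
Optimal: Flint→Machine M3 (2137 ops/s), Kestrel→Machine M6 (1793 ops/s), Ridgeline→Machine M7 (1647 ops/s), Juno→Machine M1 (1945 ops/s), Umbra→Machine M4 (1915 ops/s) — total 2137+1793+1647+1945+1915 = 9437 ops/s.
Max-entry greedy (repeatedly take the single best remaining cell) gives 7266 ops/s, worse by 2171.

Max total: 9437 ops/s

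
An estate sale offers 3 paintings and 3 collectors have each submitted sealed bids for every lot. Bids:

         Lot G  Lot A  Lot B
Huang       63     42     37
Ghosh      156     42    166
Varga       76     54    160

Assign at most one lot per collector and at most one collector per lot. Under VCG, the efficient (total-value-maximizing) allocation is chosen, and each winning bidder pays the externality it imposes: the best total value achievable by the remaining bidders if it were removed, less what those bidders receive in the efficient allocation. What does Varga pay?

Efficient allocation: Huang→Lot A ($42), Ghosh→Lot G ($156), Varga→Lot B ($160); total welfare W = $358.
Varga receives Lot B at value $160, so the others get W − 160 = $198.
Without Varga: best allocation of the remaining 2 bidders over all 3 lots is Huang→Lot G ($63), Ghosh→Lot B ($166), total $229.
VCG payment = (others' best without Varga) − (others' welfare with Varga) = 229 − 198 = $31.

Varga pays $31.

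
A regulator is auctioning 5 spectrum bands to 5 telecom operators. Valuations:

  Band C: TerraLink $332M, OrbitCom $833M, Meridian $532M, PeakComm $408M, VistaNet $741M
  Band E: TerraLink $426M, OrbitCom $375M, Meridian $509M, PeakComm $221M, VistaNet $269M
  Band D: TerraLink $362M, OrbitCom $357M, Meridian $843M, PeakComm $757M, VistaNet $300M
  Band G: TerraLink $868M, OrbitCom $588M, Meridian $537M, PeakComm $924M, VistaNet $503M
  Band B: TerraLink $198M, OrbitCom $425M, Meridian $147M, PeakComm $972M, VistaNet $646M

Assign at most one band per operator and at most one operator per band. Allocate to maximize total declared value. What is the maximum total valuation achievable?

Maximum total: $3799M

This is a one-to-one assignment (maximum-weight bipartite matching).
Optimal: TerraLink→Band G ($868M), OrbitCom→Band E ($375M), Meridian→Band D ($843M), PeakComm→Band B ($972M), VistaNet→Band C ($741M) — total 868+375+843+972+741 = $3799M.
Column-greedy (each band in turn goes to its best remaining operator) gives $3613M, worse by 186.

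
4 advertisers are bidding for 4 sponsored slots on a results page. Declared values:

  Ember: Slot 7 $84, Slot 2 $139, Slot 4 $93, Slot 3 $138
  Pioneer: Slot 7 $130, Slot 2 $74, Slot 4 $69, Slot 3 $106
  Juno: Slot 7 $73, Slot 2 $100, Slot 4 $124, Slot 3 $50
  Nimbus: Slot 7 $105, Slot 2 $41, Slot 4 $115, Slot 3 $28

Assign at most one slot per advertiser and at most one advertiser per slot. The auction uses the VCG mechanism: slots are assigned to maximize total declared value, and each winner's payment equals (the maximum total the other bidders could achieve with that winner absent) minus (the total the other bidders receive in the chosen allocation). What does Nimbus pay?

Efficient allocation: Ember→Slot 3 ($138), Pioneer→Slot 7 ($130), Juno→Slot 2 ($100), Nimbus→Slot 4 ($115); total welfare W = $483.
Nimbus receives Slot 4 at value $115, so the others get W − 115 = $368.
Without Nimbus: best allocation of the remaining 3 bidders over all 4 slots is Ember→Slot 2 ($139), Pioneer→Slot 7 ($130), Juno→Slot 4 ($124), total $393.
VCG payment = (others' best without Nimbus) − (others' welfare with Nimbus) = 393 − 368 = $25.

Nimbus pays $25.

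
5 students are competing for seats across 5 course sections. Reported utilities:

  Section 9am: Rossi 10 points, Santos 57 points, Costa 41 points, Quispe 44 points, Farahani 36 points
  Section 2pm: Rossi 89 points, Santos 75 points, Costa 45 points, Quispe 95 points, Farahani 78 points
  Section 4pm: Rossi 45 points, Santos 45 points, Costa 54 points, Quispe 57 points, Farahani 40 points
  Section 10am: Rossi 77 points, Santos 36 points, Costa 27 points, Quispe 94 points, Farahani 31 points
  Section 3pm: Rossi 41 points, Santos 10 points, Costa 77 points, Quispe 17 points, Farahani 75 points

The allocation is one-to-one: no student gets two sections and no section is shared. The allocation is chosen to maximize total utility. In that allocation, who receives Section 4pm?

This is a one-to-one assignment (maximum-weight bipartite matching).
Optimal: Rossi→Section 2pm (89 points), Santos→Section 9am (57 points), Costa→Section 4pm (54 points), Quispe→Section 10am (94 points), Farahani→Section 3pm (75 points) — total 89+57+54+94+75 = 369 points.
Max-entry greedy (repeatedly take the single best remaining cell) gives 346 points, worse by 23.
Costa's own top section is Section 3pm (77 points), but forcing Costa→Section 3pm and reassigning the rest optimally gives only 357 points — worse by 12.

Costa receives Section 4pm.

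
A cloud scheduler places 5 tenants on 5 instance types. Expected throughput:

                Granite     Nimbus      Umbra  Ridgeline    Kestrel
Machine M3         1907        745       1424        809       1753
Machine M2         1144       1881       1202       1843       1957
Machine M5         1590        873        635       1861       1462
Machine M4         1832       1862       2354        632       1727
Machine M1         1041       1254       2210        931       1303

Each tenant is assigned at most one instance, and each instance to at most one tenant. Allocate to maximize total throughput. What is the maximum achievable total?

Max total: 9797 ops/s

This is a one-to-one assignment (maximum-weight bipartite matching).
Optimal: Granite→Machine M3 (1907 ops/s), Nimbus→Machine M4 (1862 ops/s), Umbra→Machine M1 (2210 ops/s), Ridgeline→Machine M5 (1861 ops/s), Kestrel→Machine M2 (1957 ops/s) — total 1907+1862+2210+1861+1957 = 9797 ops/s.
Next-best assignment: Granite→Machine M3, Nimbus→Machine M2, Umbra→Machine M1, Ridgeline→Machine M5, Kestrel→Machine M4 = 9586 ops/s.
No other one-to-one assignment exceeds 9797 ops/s.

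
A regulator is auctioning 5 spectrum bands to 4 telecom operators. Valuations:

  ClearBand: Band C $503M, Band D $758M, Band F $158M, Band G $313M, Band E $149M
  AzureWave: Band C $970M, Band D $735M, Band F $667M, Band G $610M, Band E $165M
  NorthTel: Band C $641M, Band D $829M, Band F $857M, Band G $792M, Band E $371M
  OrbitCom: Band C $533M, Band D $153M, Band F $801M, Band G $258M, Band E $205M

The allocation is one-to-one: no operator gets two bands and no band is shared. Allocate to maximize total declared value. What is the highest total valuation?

Max total: $3321M

Optimal: ClearBand→Band D ($758M), AzureWave→Band C ($970M), NorthTel→Band G ($792M), OrbitCom→Band F ($801M) — total 758+970+792+801 = $3321M.
Max-entry greedy (repeatedly take the single best remaining cell) gives $2843M, worse by 478.
Swapping OrbitCom↔NorthTel (OrbitCom→Band G $258M, NorthTel→Band F $857M) loses 478.
Every other assignment is strictly worse.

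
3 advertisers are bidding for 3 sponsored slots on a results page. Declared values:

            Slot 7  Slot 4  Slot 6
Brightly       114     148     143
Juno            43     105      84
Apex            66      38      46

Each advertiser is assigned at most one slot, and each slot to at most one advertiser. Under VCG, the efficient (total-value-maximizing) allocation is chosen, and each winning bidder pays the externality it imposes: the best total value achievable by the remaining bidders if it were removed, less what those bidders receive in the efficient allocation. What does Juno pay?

Juno pays $5.

Efficient allocation: Brightly→Slot 6 ($143), Juno→Slot 4 ($105), Apex→Slot 7 ($66); total welfare W = $314.
Juno receives Slot 4 at value $105, so the others get W − 105 = $209.
Without Juno: best allocation of the remaining 2 bidders over all 3 slots is Brightly→Slot 4 ($148), Apex→Slot 7 ($66), total $214.
VCG payment = (others' best without Juno) − (others' welfare with Juno) = 214 − 209 = $5.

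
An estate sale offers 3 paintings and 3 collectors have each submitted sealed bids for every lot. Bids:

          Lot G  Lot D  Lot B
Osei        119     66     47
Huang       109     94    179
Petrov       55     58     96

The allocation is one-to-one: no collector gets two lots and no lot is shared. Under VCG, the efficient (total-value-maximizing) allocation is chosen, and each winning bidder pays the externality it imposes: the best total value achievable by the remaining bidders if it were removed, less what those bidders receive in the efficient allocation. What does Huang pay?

Huang pays $38.

Efficient allocation: Osei→Lot G ($119), Huang→Lot B ($179), Petrov→Lot D ($58); total welfare W = $356.
Huang receives Lot B at value $179, so the others get W − 179 = $177.
Without Huang: best allocation of the remaining 2 bidders over all 3 lots is Osei→Lot G ($119), Petrov→Lot B ($96), total $215.
VCG payment = (others' best without Huang) − (others' welfare with Huang) = 215 − 177 = $38.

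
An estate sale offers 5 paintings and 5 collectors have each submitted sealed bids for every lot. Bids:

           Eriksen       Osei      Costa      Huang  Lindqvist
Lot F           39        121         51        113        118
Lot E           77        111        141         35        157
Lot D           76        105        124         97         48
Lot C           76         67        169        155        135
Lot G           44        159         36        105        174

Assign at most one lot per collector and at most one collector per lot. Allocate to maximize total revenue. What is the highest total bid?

Max total: $674

Optimal: Eriksen→Lot D ($76), Osei→Lot G ($159), Costa→Lot C ($169), Huang→Lot F ($113), Lindqvist→Lot E ($157) — total 76+159+169+113+157 = $674.
Column-greedy (each lot in turn goes to its best remaining collector) gives $601, worse by 73.
Next-best assignment: Eriksen→Lot D, Osei→Lot F, Costa→Lot E, Huang→Lot C, Lindqvist→Lot G = $667.
Swapping Osei↔Eriksen (Osei→Lot D $105, Eriksen→Lot G $44) loses 86.
No other one-to-one assignment exceeds $674.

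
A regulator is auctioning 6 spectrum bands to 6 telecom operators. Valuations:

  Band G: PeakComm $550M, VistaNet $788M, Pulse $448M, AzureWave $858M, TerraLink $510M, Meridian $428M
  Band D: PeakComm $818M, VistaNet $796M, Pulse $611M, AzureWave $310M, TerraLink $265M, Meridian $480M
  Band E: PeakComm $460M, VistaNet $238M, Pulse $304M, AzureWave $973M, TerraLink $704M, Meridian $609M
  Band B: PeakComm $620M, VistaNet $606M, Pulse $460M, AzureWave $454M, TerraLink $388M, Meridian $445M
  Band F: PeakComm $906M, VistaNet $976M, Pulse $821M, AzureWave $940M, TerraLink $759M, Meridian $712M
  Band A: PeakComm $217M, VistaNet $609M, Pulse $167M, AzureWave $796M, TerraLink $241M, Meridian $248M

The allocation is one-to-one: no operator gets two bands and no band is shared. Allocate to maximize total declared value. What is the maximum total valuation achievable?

Optimal: PeakComm→Band D ($818M), VistaNet→Band G ($788M), Pulse→Band F ($821M), AzureWave→Band A ($796M), TerraLink→Band E ($704M), Meridian→Band B ($445M) — total 818+788+821+796+704+445 = $4372M.
Column-greedy (each band in turn goes to its best remaining operator) gives $4055M, worse by 317.
Next-best assignment: PeakComm→Band D, VistaNet→Band G, Pulse→Band B, AzureWave→Band A, TerraLink→Band E, Meridian→Band F = $4278M.
Every other assignment is strictly worse.

Maximum total: $4372M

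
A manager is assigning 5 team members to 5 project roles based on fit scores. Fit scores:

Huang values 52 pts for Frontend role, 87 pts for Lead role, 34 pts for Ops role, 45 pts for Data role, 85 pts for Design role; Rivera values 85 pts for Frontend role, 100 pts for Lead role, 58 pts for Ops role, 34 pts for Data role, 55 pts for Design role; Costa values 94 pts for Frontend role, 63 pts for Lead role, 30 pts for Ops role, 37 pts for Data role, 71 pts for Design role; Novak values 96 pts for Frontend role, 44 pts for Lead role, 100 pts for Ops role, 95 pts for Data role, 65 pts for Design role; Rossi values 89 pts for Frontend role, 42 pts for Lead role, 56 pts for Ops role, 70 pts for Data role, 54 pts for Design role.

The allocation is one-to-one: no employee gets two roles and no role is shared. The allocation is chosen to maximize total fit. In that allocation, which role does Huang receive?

Optimal: Huang→Design role (85 pts), Rivera→Lead role (100 pts), Costa→Frontend role (94 pts), Novak→Ops role (100 pts), Rossi→Data role (70 pts) — total 85+100+94+100+70 = 449 pts.
Row-greedy (each employee in turn takes its best remaining role) gives 413 pts, worse by 36.
Next-best assignment: Huang→Design role, Rivera→Lead role, Costa→Frontend role, Novak→Data role, Rossi→Ops role = 430 pts.
Swapping Rossi↔Novak (Rossi→Ops role 56 pts, Novak→Data role 95 pts) loses 19.
Every other assignment is strictly worse.
Huang's own top role is Lead role (87 pts), but forcing Huang→Lead role and reassigning the rest optimally gives only 413 pts — worse by 36.

Huang receives Design role.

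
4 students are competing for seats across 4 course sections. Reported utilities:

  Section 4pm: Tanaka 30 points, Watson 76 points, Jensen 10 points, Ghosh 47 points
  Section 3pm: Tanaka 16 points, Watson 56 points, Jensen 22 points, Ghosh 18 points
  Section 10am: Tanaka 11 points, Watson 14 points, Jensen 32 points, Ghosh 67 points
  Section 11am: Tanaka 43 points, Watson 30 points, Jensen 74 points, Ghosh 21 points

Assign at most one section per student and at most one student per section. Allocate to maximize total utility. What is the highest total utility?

This is a one-to-one assignment (maximum-weight bipartite matching).
Optimal: Tanaka→Section 3pm (16 points), Watson→Section 4pm (76 points), Jensen→Section 11am (74 points), Ghosh→Section 10am (67 points) — total 16+76+74+67 = 233 points.
Column-greedy (each section in turn goes to its best remaining student) gives 208 points, worse by 25.
Next-best assignment: Tanaka→Section 4pm, Watson→Section 3pm, Jensen→Section 11am, Ghosh→Section 10am = 227 points.

Maximum total: 233 points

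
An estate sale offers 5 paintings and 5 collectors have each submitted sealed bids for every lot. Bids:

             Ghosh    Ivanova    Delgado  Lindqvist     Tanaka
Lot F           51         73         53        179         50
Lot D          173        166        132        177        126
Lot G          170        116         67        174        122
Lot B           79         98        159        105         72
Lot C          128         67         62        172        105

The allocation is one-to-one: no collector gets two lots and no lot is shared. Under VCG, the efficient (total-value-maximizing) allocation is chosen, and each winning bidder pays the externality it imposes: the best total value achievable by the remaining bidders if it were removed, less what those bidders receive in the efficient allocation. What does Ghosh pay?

Efficient allocation: Ghosh→Lot G ($170), Ivanova→Lot D ($166), Delgado→Lot B ($159), Lindqvist→Lot F ($179), Tanaka→Lot C ($105); total welfare W = $779.
Ghosh receives Lot G at value $170, so the others get W − 170 = $609.
Without Ghosh: best allocation of the remaining 4 bidders over all 5 lots is Ivanova→Lot D ($166), Delgado→Lot B ($159), Lindqvist→Lot F ($179), Tanaka→Lot G ($122), total $626.
VCG payment = (others' best without Ghosh) − (others' welfare with Ghosh) = 626 − 609 = $17.

Ghosh pays $17.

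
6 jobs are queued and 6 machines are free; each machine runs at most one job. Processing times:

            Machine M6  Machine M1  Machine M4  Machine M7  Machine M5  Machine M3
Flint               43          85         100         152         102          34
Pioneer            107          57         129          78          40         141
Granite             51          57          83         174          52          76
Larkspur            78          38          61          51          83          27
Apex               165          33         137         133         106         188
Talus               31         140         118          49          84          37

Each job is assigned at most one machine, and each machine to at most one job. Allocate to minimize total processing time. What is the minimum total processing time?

Minimum total: 268 min

This is a one-to-one assignment (minimum-cost bipartite matching).
Optimal: Flint→Machine M3 (34 min), Pioneer→Machine M5 (40 min), Granite→Machine M6 (51 min), Larkspur→Machine M4 (61 min), Apex→Machine M1 (33 min), Talus→Machine M7 (49 min) — total 34+40+51+61+33+49 = 268 min.
Column-greedy (each machine in turn goes to its cheapest remaining job) gives 289 min, worse by 21.
Swapping Talus↔Flint (Talus→Machine M3 37 min, Flint→Machine M7 152 min) adds 106.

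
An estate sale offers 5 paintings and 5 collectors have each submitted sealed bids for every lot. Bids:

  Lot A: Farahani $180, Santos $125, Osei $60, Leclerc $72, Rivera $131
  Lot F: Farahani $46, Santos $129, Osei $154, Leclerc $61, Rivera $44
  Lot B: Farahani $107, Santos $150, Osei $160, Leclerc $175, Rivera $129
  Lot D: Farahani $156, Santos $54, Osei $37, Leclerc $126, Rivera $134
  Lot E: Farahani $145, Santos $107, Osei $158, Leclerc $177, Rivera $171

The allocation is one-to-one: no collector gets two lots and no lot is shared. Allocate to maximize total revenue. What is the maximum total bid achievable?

Maximum total: $795

Optimal: Farahani→Lot A ($180), Santos→Lot B ($150), Osei→Lot F ($154), Leclerc→Lot E ($177), Rivera→Lot D ($134) — total 180+150+154+177+134 = $795.
Column-greedy (each lot in turn goes to its best remaining collector) gives $750, worse by 45.
Next-best assignment: Farahani→Lot A, Santos→Lot B, Osei→Lot F, Leclerc→Lot D, Rivera→Lot E = $781.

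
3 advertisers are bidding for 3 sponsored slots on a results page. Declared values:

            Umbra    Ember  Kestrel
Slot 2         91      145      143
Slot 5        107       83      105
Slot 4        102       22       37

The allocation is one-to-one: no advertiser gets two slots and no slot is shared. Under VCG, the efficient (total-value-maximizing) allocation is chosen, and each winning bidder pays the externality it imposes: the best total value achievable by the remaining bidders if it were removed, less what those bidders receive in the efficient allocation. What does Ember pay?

Efficient allocation: Umbra→Slot 4 ($102), Ember→Slot 2 ($145), Kestrel→Slot 5 ($105); total welfare W = $352.
Ember receives Slot 2 at value $145, so the others get W − 145 = $207.
Without Ember: best allocation of the remaining 2 bidders over all 3 slots is Umbra→Slot 5 ($107), Kestrel→Slot 2 ($143), total $250.
VCG payment = (others' best without Ember) − (others' welfare with Ember) = 250 − 207 = $43.

Ember pays $43.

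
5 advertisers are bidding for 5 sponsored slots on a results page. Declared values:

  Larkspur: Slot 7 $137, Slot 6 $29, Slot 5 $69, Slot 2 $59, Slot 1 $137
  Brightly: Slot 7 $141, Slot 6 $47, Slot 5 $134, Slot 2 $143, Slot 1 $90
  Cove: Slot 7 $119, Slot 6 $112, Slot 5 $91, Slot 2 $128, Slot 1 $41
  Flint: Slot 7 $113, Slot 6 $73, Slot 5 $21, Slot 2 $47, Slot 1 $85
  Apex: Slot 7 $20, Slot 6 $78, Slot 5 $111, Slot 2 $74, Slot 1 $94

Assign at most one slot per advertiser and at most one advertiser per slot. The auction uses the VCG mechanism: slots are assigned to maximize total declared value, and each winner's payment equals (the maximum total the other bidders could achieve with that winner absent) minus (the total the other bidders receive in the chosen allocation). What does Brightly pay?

Efficient allocation: Larkspur→Slot 1 ($137), Brightly→Slot 2 ($143), Cove→Slot 6 ($112), Flint→Slot 7 ($113), Apex→Slot 5 ($111); total welfare W = $616.
Brightly receives Slot 2 at value $143, so the others get W − 143 = $473.
Without Brightly: best allocation of the remaining 4 bidders over all 5 slots is Larkspur→Slot 1 ($137), Cove→Slot 2 ($128), Flint→Slot 7 ($113), Apex→Slot 5 ($111), total $489.
VCG payment = (others' best without Brightly) − (others' welfare with Brightly) = 489 − 473 = $16.

Brightly pays $16.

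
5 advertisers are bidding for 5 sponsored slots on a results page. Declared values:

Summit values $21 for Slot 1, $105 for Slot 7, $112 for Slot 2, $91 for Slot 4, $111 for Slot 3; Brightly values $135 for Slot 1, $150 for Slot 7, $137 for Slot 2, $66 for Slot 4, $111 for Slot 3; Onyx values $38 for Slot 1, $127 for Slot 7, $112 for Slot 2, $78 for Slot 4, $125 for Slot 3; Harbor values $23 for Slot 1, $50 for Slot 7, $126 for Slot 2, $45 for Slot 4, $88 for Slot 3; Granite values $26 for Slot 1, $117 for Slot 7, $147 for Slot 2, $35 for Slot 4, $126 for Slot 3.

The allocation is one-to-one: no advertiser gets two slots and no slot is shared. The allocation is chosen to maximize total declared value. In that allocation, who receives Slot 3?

Optimal: Summit→Slot 4 ($91), Brightly→Slot 1 ($135), Onyx→Slot 7 ($127), Harbor→Slot 2 ($126), Granite→Slot 3 ($126) — total 91+135+127+126+126 = $605.
Next-best assignment: Summit→Slot 4, Brightly→Slot 1, Onyx→Slot 3, Harbor→Slot 2, Granite→Slot 7 = $594.
Swapping Granite↔Onyx (Granite→Slot 7 $117, Onyx→Slot 3 $125) loses 11.
Granite's own top slot is Slot 2 ($147), but forcing Granite→Slot 2 and reassigning the rest optimally gives only $588 — worse by 17.

Granite receives Slot 3.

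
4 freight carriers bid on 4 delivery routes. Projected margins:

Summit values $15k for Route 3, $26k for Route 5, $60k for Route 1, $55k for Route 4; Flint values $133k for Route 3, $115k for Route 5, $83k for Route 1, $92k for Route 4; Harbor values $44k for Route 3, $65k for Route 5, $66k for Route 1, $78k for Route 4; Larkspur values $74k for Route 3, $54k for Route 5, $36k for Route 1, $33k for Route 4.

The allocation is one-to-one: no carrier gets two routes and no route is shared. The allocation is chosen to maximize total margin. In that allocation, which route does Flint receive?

Flint receives Route 5.

Optimal: Summit→Route 1 ($60k), Flint→Route 5 ($115k), Harbor→Route 4 ($78k), Larkspur→Route 3 ($74k) — total 60+115+78+74 = $327k.
Row-greedy (each carrier in turn takes its best remaining route) gives $325k, worse by 2.
Swapping Harbor↔Summit (Harbor→Route 1 $66k, Summit→Route 4 $55k) loses 17.
No other one-to-one assignment exceeds $327k.
Flint's own top route is Route 3 ($133k), but forcing Flint→Route 3 and reassigning the rest optimally gives only $325k — worse by 2.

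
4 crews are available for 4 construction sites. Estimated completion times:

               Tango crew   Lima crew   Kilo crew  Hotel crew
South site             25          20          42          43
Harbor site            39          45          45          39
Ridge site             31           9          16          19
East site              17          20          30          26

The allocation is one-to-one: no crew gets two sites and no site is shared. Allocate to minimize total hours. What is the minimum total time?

This is a one-to-one assignment (minimum-cost bipartite matching).
Optimal: Tango crew→East site (17 hours), Lima crew→South site (20 hours), Kilo crew→Ridge site (16 hours), Hotel crew→Harbor site (39 hours) — total 17+20+16+39 = 92 hours.
Min-entry greedy (repeatedly take the single cheapest remaining cell) gives 107 hours, worse by 15.
Next-best assignment: Tango crew→South site, Lima crew→East site, Kilo crew→Ridge site, Hotel crew→Harbor site = 100 hours.
No other one-to-one assignment undercuts 92 hours.

Min total: 92 hours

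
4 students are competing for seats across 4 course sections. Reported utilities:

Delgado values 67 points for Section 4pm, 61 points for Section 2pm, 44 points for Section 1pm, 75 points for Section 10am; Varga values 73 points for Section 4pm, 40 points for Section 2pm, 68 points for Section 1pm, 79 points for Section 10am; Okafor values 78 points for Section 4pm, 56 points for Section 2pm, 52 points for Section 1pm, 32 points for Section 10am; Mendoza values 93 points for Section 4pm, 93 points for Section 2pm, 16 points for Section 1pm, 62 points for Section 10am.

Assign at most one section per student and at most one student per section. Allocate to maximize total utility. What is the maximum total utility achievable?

Maximum total: 314 points

Treat this as an assignment problem: match each student to one section.
Optimal: Delgado→Section 10am (75 points), Varga→Section 1pm (68 points), Okafor→Section 4pm (78 points), Mendoza→Section 2pm (93 points) — total 75+68+78+93 = 314 points.
Column-greedy (each section in turn goes to its best remaining student) gives 254 points, worse by 60.
Next-best assignment: Delgado→Section 1pm, Varga→Section 10am, Okafor→Section 4pm, Mendoza→Section 2pm = 294 points.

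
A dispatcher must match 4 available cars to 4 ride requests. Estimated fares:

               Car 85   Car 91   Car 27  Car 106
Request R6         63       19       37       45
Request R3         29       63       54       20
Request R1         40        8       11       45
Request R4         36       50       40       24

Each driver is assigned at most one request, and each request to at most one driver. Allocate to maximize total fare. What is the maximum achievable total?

Max total: $212

This is the linear assignment problem.
Optimal: Car 85→Request R6 ($63), Car 91→Request R4 ($50), Car 27→Request R3 ($54), Car 106→Request R1 ($45) — total 63+50+54+45 = $212.
Swapping Car 91↔Car 106 (Car 91→Request R1 $8, Car 106→Request R4 $24) loses 63.
Checked against all permutations: $212 is optimal.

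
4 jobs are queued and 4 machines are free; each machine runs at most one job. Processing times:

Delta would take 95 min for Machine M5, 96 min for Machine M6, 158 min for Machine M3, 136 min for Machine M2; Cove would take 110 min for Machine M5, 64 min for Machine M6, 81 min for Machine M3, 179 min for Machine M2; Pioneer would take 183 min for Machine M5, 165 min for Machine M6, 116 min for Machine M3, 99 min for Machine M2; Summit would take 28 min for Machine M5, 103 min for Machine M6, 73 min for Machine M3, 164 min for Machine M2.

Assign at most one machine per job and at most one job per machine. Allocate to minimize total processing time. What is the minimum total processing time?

Optimal: Delta→Machine M6 (96 min), Cove→Machine M3 (81 min), Pioneer→Machine M2 (99 min), Summit→Machine M5 (28 min) — total 96+81+99+28 = 304 min.
Column-greedy (each machine in turn goes to its cheapest remaining job) gives 344 min, worse by 40.
No other one-to-one assignment undercuts 304 min.

Minimum total: 304 min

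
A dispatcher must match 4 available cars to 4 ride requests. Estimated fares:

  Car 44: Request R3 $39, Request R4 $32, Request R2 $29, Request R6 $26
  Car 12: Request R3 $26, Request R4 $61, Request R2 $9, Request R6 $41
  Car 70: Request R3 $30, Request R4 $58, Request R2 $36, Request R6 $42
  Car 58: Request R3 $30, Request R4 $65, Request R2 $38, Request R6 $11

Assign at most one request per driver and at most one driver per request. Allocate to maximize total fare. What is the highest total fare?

Max total: $181

Optimal: Car 44→Request R3 ($39), Car 12→Request R6 ($41), Car 70→Request R2 ($36), Car 58→Request R4 ($65) — total 39+41+36+65 = $181.
Next-best assignment: Car 44→Request R3, Car 12→Request R4, Car 70→Request R6, Car 58→Request R2 = $180.
No other one-to-one assignment exceeds $181.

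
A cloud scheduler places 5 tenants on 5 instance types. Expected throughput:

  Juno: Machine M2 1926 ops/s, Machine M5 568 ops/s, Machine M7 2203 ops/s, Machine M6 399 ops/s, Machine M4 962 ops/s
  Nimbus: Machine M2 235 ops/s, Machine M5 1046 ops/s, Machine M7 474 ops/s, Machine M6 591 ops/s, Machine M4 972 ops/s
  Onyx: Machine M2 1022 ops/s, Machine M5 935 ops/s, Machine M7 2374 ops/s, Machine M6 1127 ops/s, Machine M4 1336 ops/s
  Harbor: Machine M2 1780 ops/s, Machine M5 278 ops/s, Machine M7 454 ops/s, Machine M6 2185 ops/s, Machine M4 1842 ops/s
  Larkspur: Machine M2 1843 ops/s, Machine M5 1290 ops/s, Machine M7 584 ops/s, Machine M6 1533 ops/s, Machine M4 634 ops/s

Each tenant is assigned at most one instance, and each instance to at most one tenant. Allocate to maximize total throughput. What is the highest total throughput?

Max total: 8747 ops/s

Optimal: Juno→Machine M2 (1926 ops/s), Nimbus→Machine M4 (972 ops/s), Onyx→Machine M7 (2374 ops/s), Harbor→Machine M6 (2185 ops/s), Larkspur→Machine M5 (1290 ops/s) — total 1926+972+2374+2185+1290 = 8747 ops/s.
Row-greedy (each tenant in turn takes its best remaining instance) gives 8613 ops/s, worse by 134.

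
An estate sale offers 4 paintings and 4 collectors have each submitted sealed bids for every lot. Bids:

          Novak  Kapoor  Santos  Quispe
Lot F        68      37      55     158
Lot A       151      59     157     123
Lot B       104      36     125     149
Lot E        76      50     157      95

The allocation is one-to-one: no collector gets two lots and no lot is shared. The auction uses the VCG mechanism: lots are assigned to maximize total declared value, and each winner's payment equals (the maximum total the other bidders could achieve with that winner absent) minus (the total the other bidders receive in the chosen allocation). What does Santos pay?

Santos pays $14.

Efficient allocation: Novak→Lot A ($151), Kapoor→Lot B ($36), Santos→Lot E ($157), Quispe→Lot F ($158); total welfare W = $502.
Santos receives Lot E at value $157, so the others get W − 157 = $345.
Without Santos: best allocation of the remaining 3 bidders over all 4 lots is Novak→Lot A ($151), Kapoor→Lot E ($50), Quispe→Lot F ($158), total $359.
VCG payment = (others' best without Santos) − (others' welfare with Santos) = 359 − 345 = $14.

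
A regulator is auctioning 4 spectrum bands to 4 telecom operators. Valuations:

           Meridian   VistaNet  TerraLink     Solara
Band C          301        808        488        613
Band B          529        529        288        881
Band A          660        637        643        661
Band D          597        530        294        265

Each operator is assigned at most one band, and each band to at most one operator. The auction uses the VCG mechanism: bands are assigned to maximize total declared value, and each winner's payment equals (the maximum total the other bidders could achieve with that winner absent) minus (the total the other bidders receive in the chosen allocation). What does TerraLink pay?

Efficient allocation: Meridian→Band D ($597M), VistaNet→Band C ($808M), TerraLink→Band A ($643M), Solara→Band B ($881M); total welfare W = $2929M.
TerraLink receives Band A at value $643M, so the others get W − 643 = $2286M.
Without TerraLink: best allocation of the remaining 3 bidders over all 4 bands is Meridian→Band A ($660M), VistaNet→Band C ($808M), Solara→Band B ($881M), total $2349M.
VCG payment = (others' best without TerraLink) − (others' welfare with TerraLink) = 2349 − 2286 = $63M.

TerraLink pays $63M.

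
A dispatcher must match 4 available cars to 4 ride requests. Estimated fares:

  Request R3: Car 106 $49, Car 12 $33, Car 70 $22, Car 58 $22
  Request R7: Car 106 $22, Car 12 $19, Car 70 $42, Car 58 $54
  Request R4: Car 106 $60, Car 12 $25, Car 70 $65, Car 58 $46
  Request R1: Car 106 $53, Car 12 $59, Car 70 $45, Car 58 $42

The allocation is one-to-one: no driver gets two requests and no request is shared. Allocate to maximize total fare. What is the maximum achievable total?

Maximum total: $227

Optimal: Car 106→Request R3 ($49), Car 12→Request R1 ($59), Car 70→Request R4 ($65), Car 58→Request R7 ($54) — total 49+59+65+54 = $227.
Row-greedy (each driver in turn takes its best remaining request) gives $183, worse by 44.
Next-best assignment: Car 106→Request R1, Car 12→Request R3, Car 70→Request R4, Car 58→Request R7 = $205.
Swapping Car 106↔Car 12 (Car 106→Request R1 $53, Car 12→Request R3 $33) loses 22.
Checked against all permutations: $227 is optimal.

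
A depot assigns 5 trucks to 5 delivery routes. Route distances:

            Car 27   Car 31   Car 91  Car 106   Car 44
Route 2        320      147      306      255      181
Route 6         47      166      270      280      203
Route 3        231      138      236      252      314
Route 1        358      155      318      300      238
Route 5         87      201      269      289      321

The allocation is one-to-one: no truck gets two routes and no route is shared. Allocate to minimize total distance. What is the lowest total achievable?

Optimal: Car 27→Route 6 (47 km), Car 31→Route 1 (155 km), Car 91→Route 5 (269 km), Car 106→Route 3 (252 km), Car 44→Route 2 (181 km) — total 47+155+269+252+181 = 904 km.
Column-greedy (each route in turn goes to its cheapest remaining truck) gives 957 km, worse by 53.
Next-best assignment: Car 27→Route 6, Car 31→Route 1, Car 91→Route 3, Car 106→Route 5, Car 44→Route 2 = 908 km.
Swapping Car 91↔Car 27 (Car 91→Route 6 270 km, Car 27→Route 5 87 km) adds 41.

Minimum total: 904 km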